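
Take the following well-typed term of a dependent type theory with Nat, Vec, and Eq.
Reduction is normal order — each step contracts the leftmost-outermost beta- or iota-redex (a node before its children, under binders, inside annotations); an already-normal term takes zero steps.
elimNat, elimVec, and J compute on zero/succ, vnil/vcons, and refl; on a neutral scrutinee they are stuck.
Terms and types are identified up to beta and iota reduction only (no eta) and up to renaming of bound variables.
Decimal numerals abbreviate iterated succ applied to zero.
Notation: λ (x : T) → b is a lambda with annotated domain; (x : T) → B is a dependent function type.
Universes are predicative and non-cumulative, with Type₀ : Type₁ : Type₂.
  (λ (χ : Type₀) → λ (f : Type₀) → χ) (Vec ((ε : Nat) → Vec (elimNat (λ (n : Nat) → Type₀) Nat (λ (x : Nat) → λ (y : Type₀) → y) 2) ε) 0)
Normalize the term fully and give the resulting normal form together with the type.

resulting normal form:
  λ (χ : Type₀) → Vec ((f : Nat) → Vec Nat f) 0
the term's type:
  (χ : Type₀) → Type₀
observation: reduction starts at a beta-redex, and 8 normal-order steps reach the normal form.


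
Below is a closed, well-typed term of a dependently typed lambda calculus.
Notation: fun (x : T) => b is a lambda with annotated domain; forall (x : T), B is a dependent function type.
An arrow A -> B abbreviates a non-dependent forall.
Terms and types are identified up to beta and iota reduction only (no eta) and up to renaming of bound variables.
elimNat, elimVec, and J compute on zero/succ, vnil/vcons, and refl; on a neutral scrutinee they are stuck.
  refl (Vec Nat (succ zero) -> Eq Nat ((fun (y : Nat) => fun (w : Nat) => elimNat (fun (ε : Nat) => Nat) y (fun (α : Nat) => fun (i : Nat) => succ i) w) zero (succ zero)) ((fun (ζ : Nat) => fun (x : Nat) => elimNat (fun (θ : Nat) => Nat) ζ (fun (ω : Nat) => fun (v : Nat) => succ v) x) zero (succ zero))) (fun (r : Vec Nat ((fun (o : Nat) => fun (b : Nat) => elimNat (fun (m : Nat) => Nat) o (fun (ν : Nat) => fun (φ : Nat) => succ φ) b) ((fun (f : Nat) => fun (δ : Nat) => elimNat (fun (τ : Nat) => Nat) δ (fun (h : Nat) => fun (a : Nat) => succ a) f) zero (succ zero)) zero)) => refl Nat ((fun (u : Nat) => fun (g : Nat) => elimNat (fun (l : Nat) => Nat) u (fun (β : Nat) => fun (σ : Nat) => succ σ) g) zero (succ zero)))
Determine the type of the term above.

type:
  Eq (Vec Nat (succ zero) -> Eq Nat (succ zero) (succ zero)) (fun (y : Vec Nat (succ zero)) => refl Nat (succ zero)) (fun (w : Vec Nat (succ zero)) => refl Nat (succ zero))


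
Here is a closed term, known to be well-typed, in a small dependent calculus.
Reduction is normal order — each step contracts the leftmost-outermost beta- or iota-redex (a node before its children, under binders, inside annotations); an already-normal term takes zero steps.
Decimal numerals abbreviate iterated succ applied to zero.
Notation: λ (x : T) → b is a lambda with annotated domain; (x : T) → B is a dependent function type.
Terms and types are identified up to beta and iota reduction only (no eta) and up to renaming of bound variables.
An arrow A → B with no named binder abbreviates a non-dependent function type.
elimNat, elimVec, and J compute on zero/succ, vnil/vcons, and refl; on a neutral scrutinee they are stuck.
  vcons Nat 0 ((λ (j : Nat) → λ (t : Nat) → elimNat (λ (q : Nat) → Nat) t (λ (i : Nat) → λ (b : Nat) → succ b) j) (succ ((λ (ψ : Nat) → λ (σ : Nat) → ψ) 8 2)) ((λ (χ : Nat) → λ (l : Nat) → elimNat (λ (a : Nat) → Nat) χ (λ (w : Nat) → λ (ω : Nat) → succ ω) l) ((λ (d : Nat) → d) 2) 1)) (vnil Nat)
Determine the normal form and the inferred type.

reduced normal form:
  vcons Nat 0 12 (vnil Nat)
inferred type:
  Vec Nat 1
observation: contracting a beta-redex first, the term normalizes in 39 steps.


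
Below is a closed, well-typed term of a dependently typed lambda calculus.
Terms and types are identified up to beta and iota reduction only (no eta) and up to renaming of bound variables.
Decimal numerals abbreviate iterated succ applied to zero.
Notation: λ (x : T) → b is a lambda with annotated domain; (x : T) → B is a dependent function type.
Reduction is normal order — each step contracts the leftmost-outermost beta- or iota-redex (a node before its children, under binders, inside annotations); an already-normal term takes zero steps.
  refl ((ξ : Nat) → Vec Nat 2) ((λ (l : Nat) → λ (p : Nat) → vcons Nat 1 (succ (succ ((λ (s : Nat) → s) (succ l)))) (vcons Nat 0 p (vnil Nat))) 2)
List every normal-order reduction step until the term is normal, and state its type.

reduction (normal order):
  refl ((ξ : Nat) → Vec Nat 2) ((λ (l : Nat) → λ (p : Nat) → vcons Nat 1 (succ (succ ((λ (s : Nat) → s) (succ l)))) (vcons Nat 0 p (vnil Nat))) 2)
  ~> refl ((ξ : Nat) → Vec Nat 2) (λ (l : Nat) → vcons Nat 1 (succ (succ ((λ (p : Nat) → p) 3))) (vcons Nat 0 l (vnil Nat)))
  ~> refl ((ξ : Nat) → Vec Nat 2) (λ (l : Nat) → vcons Nat 1 5 (vcons Nat 0 l (vnil Nat)))
the term's type:
  Eq ((ξ : Nat) → Vec Nat 2) (λ (l : Nat) → vcons Nat 1 5 (vcons Nat 0 l (vnil Nat))) (λ (p : Nat) → vcons Nat 1 5 (vcons Nat 0 p (vnil Nat)))


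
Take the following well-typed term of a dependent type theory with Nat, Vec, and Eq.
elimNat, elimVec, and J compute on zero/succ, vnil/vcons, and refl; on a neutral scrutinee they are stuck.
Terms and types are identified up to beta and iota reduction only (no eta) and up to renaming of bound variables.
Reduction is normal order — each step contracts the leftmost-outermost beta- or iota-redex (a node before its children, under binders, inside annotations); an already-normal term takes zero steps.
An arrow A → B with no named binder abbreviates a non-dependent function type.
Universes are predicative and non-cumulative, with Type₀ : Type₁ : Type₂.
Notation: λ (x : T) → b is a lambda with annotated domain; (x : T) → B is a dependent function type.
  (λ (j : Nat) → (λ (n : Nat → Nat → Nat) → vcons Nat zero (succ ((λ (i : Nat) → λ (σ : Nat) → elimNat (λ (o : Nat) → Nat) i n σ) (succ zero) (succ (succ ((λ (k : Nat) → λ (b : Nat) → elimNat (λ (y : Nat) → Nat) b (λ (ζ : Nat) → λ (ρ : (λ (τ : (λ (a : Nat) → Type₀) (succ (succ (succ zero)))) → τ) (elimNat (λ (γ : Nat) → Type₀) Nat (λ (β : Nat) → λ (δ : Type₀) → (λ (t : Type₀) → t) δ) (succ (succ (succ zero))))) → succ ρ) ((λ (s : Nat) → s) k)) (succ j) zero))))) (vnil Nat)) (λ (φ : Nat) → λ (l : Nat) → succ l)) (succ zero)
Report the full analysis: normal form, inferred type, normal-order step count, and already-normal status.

normal form:
  vcons Nat zero (succ (succ (succ (succ (succ (succ zero)))))) (vnil Nat)
inferred type:
  Vec Nat (succ zero)
normal-order step count: 41
already normal: no
first redex: a beta-redex


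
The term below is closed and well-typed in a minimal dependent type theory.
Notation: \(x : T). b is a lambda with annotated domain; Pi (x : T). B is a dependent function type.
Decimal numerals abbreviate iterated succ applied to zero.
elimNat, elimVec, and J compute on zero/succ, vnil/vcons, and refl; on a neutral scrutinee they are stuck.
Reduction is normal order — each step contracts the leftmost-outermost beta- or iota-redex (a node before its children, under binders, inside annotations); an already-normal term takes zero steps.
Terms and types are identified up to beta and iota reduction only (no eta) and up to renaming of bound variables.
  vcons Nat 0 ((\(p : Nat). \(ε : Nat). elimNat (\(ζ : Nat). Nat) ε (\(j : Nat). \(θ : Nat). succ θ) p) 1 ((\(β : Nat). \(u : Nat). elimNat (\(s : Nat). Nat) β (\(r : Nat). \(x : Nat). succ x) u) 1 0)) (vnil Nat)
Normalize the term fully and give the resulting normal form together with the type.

reduced normal form:
  vcons Nat 0 2 (vnil Nat)
the term's type:
  Vec Nat 1


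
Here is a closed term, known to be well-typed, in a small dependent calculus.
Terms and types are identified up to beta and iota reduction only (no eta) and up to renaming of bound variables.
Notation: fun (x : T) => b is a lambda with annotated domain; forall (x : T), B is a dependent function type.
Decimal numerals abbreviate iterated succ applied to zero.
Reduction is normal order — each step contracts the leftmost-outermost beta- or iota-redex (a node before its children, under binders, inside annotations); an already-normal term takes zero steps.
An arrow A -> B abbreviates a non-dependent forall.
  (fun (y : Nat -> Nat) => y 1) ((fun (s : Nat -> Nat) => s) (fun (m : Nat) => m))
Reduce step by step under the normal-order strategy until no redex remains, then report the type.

normal-order reduction sequence:
  (fun (y : Nat -> Nat) => y 1) ((fun (s : Nat -> Nat) => s) (fun (m : Nat) => m))
  ~> (fun (y : Nat -> Nat) => y) (fun (s : Nat) => s) 1
  ~> (fun (y : Nat) => y) 1
  ~> 1
inferred type:
  Nat


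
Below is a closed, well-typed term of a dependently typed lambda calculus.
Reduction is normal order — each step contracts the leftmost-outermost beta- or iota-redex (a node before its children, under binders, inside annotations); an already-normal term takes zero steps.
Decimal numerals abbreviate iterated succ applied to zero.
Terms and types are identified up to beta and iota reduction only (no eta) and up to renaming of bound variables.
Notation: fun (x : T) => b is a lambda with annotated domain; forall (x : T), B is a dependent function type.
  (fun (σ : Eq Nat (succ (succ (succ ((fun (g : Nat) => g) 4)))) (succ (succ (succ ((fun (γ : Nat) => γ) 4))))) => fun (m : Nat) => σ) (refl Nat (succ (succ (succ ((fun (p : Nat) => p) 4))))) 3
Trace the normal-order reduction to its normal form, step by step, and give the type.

reduction (normal order):
  (fun (σ : Eq Nat (succ (succ (succ ((fun (g : Nat) => g) 4)))) (succ (succ (succ ((fun (γ : Nat) => γ) 4))))) => fun (m : Nat) => σ) (refl Nat (succ (succ (succ ((fun (p : Nat) => p) 4))))) 3
  ~> (fun (σ : Nat) => refl Nat (succ (succ (succ ((fun (g : Nat) => g) 4))))) 3
  ~> refl Nat (succ (succ (succ ((fun (σ : Nat) => σ) 4))))
  ~> refl Nat 7
type:
  Eq Nat 7 7


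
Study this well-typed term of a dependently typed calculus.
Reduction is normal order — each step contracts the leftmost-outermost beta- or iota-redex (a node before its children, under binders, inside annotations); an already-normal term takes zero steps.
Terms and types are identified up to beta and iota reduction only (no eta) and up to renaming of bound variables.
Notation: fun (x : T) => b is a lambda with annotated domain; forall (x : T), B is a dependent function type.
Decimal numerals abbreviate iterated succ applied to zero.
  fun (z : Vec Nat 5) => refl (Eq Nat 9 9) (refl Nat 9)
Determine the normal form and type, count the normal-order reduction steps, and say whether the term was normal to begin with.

normal form:
  fun (z : Vec Nat 5) => refl (Eq Nat 9 9) (refl Nat 9)
the term's type:
  forall (z : Vec Nat 5), Eq (Eq Nat 9 9) (refl Nat 9) (refl Nat 9)
normal-order step count: 0
started in normal form: yes


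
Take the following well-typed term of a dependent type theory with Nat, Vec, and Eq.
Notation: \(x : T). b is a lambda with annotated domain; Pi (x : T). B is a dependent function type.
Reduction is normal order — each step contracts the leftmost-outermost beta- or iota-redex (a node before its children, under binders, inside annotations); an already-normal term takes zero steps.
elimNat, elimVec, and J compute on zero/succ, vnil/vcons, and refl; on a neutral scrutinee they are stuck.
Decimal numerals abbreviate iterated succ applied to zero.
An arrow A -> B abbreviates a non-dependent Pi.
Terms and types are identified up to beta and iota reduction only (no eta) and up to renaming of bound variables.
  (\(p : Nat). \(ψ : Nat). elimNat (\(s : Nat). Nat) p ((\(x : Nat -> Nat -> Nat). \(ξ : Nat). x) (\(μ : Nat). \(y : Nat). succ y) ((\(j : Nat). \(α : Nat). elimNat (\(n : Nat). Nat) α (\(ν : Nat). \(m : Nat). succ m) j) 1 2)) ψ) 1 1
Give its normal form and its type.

resulting normal form:
  2
type:
  Nat
observation: the term reaches its normal form after 8 normal-order steps.


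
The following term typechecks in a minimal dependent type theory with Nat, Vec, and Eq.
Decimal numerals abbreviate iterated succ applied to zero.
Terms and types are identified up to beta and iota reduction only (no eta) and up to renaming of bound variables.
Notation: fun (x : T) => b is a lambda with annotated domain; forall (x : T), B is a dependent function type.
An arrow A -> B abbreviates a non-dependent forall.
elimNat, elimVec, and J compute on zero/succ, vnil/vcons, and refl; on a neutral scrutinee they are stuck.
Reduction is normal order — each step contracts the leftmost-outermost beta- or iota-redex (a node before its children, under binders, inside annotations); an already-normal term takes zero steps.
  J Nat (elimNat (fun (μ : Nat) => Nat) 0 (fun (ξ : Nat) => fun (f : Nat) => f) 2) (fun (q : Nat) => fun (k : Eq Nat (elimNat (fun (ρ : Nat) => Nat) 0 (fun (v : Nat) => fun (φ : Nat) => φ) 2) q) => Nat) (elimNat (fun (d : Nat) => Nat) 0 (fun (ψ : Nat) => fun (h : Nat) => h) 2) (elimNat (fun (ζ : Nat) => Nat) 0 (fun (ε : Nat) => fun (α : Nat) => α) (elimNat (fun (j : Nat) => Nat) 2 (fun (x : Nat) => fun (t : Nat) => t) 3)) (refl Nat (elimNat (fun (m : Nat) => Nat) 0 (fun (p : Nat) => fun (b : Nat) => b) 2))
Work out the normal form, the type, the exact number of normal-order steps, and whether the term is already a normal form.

resulting normal form:
  0
inferred type:
  Nat
reduction steps (normal order): 8
already normal: no
first contracted redex: a J iota-redex


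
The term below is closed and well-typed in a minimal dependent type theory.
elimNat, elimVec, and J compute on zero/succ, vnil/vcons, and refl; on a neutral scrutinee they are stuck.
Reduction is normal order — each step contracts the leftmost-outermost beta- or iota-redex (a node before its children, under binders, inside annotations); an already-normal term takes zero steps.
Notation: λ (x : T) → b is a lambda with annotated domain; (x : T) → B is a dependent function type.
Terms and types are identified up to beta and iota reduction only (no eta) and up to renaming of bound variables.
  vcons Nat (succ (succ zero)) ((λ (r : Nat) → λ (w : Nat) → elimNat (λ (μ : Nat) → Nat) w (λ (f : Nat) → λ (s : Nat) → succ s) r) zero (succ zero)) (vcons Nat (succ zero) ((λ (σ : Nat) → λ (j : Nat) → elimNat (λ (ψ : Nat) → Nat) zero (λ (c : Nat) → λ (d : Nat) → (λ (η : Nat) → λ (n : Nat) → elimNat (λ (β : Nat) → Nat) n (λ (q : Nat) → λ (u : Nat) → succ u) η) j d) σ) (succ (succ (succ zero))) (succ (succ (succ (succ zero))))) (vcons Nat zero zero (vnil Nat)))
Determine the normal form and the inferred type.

normal form:
  vcons Nat (succ (succ zero)) (succ zero) (vcons Nat (succ zero) (succ (succ (succ (succ (succ (succ (succ (succ (succ (succ (succ (succ zero)))))))))))) (vcons Nat zero zero (vnil Nat)))
type:
  Vec Nat (succ (succ (succ zero)))


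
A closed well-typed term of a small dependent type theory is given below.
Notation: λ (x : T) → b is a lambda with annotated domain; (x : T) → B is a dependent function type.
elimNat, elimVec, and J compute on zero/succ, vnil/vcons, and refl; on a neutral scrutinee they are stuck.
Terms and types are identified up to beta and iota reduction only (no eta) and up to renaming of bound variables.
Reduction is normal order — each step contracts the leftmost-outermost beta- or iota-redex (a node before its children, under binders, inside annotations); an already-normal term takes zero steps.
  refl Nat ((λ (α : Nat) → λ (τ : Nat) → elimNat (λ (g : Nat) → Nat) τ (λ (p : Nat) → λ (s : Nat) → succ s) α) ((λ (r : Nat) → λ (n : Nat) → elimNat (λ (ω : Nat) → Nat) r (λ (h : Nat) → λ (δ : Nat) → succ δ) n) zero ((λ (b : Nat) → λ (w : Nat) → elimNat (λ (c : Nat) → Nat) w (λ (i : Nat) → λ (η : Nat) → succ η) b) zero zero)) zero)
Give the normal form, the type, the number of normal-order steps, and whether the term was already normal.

reduced normal form:
  refl Nat zero
inferred type:
  Eq Nat zero zero
reduction steps (normal order): 9
term was already normal: no
first redex: a beta-redex


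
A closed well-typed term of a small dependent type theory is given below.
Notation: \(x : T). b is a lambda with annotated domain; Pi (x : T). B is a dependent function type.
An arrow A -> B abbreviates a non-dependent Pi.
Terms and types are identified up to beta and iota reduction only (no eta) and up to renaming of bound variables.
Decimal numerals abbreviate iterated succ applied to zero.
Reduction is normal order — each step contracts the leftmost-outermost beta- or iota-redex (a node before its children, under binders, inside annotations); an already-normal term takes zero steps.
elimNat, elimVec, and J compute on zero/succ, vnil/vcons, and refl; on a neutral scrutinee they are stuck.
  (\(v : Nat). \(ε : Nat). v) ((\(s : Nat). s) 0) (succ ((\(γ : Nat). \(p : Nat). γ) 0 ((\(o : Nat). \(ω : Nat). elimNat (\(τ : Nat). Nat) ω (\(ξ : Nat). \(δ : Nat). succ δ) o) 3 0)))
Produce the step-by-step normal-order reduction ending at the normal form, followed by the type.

normal-order reduction sequence:
  (\(v : Nat). \(ε : Nat). v) ((\(s : Nat). s) 0) (succ ((\(γ : Nat). \(p : Nat). γ) 0 ((\(o : Nat). \(ω : Nat). elimNat (\(τ : Nat). Nat) ω (\(ξ : Nat). \(δ : Nat). succ δ) o) 3 0)))
  ~> (\(v : Nat). (\(ε : Nat). ε) 0) (succ ((\(s : Nat). \(γ : Nat). s) 0 ((\(p : Nat). \(o : Nat). elimNat (\(ω : Nat). Nat) o (\(τ : Nat). \(ξ : Nat). succ ξ) p) 3 0)))
  ~> (\(v : Nat). v) 0
  ~> 0
the term's type:
  Nat


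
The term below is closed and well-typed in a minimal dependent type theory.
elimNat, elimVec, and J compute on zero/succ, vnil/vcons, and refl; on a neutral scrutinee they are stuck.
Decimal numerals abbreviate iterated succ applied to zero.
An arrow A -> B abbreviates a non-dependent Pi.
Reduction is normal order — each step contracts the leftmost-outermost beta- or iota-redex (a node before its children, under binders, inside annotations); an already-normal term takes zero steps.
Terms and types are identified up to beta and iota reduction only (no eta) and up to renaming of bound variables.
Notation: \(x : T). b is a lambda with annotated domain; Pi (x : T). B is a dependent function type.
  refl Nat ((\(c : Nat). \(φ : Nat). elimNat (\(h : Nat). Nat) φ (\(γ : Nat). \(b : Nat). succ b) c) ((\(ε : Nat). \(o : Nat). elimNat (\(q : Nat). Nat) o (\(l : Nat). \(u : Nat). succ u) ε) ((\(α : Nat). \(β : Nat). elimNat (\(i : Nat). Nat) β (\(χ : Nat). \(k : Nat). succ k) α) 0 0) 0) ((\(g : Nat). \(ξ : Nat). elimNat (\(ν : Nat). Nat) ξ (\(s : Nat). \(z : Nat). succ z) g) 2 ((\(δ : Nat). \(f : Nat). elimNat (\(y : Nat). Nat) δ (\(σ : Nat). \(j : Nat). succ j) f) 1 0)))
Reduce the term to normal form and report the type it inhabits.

resulting normal form:
  refl Nat 3
type:
  Eq Nat 3 3


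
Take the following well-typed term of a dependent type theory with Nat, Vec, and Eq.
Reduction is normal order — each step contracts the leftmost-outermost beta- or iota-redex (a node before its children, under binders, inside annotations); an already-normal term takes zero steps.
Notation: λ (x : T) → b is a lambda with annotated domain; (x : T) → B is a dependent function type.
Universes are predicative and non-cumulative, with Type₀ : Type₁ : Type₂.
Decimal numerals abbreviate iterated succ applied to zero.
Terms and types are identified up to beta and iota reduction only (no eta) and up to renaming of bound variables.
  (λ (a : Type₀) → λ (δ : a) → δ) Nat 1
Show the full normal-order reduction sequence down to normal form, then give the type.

reduction (normal order):
  (λ (a : Type₀) → λ (δ : a) → δ) Nat 1
  ~> (λ (a : Nat) → a) 1
  ~> 1
inferred type:
  Nat


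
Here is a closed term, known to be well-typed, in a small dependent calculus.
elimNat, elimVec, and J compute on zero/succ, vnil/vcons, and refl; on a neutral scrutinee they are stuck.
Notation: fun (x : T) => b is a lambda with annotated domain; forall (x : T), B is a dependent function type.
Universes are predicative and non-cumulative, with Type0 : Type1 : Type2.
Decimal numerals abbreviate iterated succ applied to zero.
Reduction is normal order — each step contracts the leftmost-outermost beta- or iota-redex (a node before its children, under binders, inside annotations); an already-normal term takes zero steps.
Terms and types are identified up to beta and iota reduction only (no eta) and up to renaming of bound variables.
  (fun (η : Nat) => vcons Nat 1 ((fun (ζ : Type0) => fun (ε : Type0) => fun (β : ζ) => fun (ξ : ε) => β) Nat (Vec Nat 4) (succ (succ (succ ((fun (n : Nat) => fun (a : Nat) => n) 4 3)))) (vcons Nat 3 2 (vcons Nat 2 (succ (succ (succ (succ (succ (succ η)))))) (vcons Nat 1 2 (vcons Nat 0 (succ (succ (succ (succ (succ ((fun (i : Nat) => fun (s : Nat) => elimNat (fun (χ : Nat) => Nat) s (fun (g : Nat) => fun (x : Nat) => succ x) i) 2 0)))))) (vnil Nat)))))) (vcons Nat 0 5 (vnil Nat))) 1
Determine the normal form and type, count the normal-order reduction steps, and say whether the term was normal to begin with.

reduced normal form:
  vcons Nat 1 7 (vcons Nat 0 5 (vnil Nat))
inferred type:
  Vec Nat 2
reduction steps (normal order): 7
already normal: no
first contracted redex: a beta-redex


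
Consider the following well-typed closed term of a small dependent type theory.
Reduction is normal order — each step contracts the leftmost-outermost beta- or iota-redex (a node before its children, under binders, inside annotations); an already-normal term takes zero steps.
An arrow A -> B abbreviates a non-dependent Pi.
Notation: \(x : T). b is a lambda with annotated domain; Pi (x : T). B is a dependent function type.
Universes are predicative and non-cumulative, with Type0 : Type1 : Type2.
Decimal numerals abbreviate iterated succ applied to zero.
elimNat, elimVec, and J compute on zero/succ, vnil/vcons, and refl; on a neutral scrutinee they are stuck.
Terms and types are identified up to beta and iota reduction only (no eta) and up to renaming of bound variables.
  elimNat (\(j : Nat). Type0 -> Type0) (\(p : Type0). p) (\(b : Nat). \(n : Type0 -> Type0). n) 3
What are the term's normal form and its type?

resulting normal form:
  \(j : Type0). j
inferred type:
  Type0 -> Type0


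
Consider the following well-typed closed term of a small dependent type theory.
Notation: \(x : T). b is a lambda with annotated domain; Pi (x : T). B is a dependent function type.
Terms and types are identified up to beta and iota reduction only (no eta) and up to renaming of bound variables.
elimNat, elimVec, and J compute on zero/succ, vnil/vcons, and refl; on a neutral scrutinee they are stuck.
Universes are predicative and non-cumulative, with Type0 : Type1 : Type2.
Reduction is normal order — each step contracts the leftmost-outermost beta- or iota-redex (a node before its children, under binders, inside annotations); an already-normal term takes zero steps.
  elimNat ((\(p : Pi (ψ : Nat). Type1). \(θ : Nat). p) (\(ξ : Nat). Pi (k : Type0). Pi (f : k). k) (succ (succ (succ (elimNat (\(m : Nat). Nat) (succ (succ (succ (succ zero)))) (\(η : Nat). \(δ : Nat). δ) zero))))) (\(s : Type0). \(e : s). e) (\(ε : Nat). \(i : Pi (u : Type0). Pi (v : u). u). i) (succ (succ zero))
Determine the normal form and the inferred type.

reduced normal form:
  \(p : Type0). \(ψ : p). ψ
inferred type:
  Pi (p : Type0). Pi (ψ : p). p


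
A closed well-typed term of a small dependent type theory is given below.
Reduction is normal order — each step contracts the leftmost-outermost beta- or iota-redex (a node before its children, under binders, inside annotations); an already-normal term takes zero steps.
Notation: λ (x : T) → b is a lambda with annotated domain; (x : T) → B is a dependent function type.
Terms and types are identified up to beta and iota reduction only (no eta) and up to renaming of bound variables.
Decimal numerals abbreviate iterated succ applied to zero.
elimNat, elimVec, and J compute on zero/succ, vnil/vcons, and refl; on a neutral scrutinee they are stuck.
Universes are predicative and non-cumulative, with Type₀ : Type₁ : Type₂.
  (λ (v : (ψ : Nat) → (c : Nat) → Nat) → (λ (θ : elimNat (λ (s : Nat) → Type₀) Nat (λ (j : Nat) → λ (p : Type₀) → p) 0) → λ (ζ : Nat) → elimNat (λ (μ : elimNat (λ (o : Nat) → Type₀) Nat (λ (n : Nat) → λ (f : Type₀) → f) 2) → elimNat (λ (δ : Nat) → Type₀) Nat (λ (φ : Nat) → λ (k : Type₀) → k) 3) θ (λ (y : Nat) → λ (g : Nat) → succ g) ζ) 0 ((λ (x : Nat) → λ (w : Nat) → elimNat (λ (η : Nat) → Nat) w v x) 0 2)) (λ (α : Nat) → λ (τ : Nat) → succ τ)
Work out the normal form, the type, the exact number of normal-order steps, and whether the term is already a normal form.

resulting normal form:
  2
the term's type:
  Nat
normal-order step count: 30
already normal: no
first contracted redex: a beta-redex


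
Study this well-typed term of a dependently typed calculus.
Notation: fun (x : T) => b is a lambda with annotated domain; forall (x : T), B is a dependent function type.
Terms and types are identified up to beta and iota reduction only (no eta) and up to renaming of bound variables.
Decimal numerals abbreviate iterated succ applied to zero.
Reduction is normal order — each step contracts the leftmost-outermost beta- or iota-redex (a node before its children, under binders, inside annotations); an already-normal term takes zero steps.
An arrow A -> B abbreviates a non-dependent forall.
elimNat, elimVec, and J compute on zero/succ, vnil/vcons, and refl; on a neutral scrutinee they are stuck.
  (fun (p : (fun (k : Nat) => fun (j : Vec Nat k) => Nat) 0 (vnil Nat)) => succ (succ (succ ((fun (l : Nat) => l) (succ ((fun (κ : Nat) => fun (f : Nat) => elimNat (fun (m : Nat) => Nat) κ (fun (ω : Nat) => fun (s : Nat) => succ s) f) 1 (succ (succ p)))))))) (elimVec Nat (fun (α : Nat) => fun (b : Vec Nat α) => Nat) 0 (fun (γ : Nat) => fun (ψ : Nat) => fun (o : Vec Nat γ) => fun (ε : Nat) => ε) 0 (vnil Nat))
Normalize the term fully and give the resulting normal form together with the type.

resulting normal form:
  7
the term's type:
  Nat
observation: the first redex contracted is a beta-redex; the normal form is reached in 12 normal-order steps.


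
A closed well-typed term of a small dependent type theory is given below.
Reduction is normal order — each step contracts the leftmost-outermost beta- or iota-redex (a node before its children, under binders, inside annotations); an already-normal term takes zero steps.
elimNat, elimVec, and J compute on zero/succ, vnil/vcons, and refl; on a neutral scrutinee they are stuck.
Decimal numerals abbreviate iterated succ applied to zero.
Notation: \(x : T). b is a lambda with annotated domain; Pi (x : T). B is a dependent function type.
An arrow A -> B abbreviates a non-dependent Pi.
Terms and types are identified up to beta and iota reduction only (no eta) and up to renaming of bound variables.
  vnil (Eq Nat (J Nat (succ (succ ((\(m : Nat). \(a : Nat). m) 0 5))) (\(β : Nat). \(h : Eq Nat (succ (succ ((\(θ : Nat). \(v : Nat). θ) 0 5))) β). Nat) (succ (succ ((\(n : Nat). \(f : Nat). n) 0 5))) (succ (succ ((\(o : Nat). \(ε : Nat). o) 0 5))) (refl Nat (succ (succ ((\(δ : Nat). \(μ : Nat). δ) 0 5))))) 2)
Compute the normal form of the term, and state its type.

reduced normal form:
  vnil (Eq Nat 2 2)
the term's type:
  Vec (Eq Nat 2 2) 0


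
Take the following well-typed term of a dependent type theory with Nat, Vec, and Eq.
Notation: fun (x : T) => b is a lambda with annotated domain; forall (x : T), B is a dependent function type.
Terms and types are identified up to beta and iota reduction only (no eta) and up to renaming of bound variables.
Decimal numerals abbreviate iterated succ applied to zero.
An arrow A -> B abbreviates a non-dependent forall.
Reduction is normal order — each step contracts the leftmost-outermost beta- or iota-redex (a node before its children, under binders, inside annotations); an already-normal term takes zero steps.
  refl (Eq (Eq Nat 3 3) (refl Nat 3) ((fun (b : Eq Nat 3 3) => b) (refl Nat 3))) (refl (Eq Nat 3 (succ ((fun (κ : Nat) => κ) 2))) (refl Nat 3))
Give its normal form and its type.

reduced normal form:
  refl (Eq (Eq Nat 3 3) (refl Nat 3) (refl Nat 3)) (refl (Eq Nat 3 3) (refl Nat 3))
type:
  Eq (Eq (Eq Nat 3 3) (refl Nat 3) (refl Nat 3)) (refl (Eq Nat 3 3) (refl Nat 3)) (refl (Eq Nat 3 3) (refl Nat 3))


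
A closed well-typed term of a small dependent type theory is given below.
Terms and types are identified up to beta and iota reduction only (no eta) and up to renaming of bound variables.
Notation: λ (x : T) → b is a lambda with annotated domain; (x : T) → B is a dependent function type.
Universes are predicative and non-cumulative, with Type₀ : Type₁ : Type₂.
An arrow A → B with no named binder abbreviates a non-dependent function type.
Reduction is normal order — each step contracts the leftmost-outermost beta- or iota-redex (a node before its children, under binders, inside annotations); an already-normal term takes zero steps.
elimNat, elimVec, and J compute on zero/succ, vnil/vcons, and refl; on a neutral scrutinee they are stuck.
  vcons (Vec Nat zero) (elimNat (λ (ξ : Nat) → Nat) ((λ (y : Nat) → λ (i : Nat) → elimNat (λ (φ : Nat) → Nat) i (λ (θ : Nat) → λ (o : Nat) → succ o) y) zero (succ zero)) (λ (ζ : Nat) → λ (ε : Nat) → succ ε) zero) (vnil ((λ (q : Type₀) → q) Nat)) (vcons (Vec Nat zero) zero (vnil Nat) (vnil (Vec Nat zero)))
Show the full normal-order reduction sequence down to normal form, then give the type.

reduction (normal order):
  vcons (Vec Nat zero) (elimNat (λ (ξ : Nat) → Nat) ((λ (y : Nat) → λ (i : Nat) → elimNat (λ (φ : Nat) → Nat) i (λ (θ : Nat) → λ (o : Nat) → succ o) y) zero (succ zero)) (λ (ζ : Nat) → λ (ε : Nat) → succ ε) zero) (vnil ((λ (q : Type₀) → q) Nat)) (vcons (Vec Nat zero) zero (vnil Nat) (vnil (Vec Nat zero)))
  ~> vcons (Vec Nat zero) ((λ (ξ : Nat) → λ (y : Nat) → elimNat (λ (i : Nat) → Nat) y (λ (φ : Nat) → λ (θ : Nat) → succ θ) ξ) zero (succ zero)) (vnil ((λ (o : Type₀) → o) Nat)) (vcons (Vec Nat zero) zero (vnil Nat) (vnil (Vec Nat zero)))
  ~> vcons (Vec Nat zero) ((λ (ξ : Nat) → elimNat (λ (y : Nat) → Nat) ξ (λ (i : Nat) → λ (φ : Nat) → succ φ) zero) (succ zero)) (vnil ((λ (θ : Type₀) → θ) Nat)) (vcons (Vec Nat zero) zero (vnil Nat) (vnil (Vec Nat zero)))
  ~> vcons (Vec Nat zero) (elimNat (λ (ξ : Nat) → Nat) (succ zero) (λ (y : Nat) → λ (i : Nat) → succ i) zero) (vnil ((λ (φ : Type₀) → φ) Nat)) (vcons (Vec Nat zero) zero (vnil Nat) (vnil (Vec Nat zero)))
  ~> vcons (Vec Nat zero) (succ zero) (vnil ((λ (ξ : Type₀) → ξ) Nat)) (vcons (Vec Nat zero) zero (vnil Nat) (vnil (Vec Nat zero)))
  ~> vcons (Vec Nat zero) (succ zero) (vnil Nat) (vcons (Vec Nat zero) zero (vnil Nat) (vnil (Vec Nat zero)))
type:
  Vec (Vec Nat zero) (succ (succ zero))


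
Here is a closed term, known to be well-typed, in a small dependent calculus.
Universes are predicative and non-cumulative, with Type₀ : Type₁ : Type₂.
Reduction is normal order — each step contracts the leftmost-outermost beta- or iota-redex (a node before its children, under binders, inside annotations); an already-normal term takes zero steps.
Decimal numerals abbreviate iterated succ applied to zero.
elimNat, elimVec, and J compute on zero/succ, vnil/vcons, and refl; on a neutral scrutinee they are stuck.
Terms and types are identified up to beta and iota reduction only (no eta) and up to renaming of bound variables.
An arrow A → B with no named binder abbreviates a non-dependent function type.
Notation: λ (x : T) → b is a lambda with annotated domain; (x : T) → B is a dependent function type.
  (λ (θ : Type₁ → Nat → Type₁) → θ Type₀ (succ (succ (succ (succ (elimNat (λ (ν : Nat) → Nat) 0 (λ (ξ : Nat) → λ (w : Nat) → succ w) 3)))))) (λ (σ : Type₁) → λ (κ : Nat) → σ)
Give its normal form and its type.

resulting normal form:
  Type₀
inferred type:
  Type₁
observation: the first redex contracted is a beta-redex; the normal form is reached in 3 normal-order steps.


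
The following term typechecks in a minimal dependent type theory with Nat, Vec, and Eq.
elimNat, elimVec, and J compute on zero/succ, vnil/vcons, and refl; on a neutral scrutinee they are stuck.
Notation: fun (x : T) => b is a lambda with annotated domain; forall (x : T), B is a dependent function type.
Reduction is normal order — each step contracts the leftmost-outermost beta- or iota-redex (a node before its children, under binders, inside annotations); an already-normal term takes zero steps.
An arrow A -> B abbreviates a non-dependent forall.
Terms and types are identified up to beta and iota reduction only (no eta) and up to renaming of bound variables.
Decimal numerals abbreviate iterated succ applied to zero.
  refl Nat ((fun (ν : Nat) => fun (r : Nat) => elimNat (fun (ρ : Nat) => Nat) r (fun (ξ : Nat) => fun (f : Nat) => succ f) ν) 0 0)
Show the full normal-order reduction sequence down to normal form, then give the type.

normal-order reduction sequence:
  refl Nat ((fun (ν : Nat) => fun (r : Nat) => elimNat (fun (ρ : Nat) => Nat) r (fun (ξ : Nat) => fun (f : Nat) => succ f) ν) 0 0)
  ~> refl Nat ((fun (ν : Nat) => elimNat (fun (r : Nat) => Nat) ν (fun (ρ : Nat) => fun (ξ : Nat) => succ ξ) 0) 0)
  ~> refl Nat (elimNat (fun (ν : Nat) => Nat) 0 (fun (r : Nat) => fun (ρ : Nat) => succ ρ) 0)
  ~> refl Nat 0
type:
  Eq Nat 0 0


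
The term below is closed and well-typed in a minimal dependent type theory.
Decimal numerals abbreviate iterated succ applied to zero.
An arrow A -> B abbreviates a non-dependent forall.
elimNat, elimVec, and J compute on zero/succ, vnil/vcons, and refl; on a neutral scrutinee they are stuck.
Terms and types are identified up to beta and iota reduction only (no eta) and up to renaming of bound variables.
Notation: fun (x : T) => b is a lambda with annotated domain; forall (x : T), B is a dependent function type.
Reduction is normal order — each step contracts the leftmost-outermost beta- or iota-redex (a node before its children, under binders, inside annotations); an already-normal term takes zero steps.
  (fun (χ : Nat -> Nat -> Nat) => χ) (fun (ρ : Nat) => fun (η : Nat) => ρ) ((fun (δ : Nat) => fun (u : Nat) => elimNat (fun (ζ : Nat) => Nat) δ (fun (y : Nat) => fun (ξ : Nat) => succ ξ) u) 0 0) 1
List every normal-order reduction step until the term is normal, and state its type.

normal-order reduction:
  (fun (χ : Nat -> Nat -> Nat) => χ) (fun (ρ : Nat) => fun (η : Nat) => ρ) ((fun (δ : Nat) => fun (u : Nat) => elimNat (fun (ζ : Nat) => Nat) δ (fun (y : Nat) => fun (ξ : Nat) => succ ξ) u) 0 0) 1
  ~> (fun (χ : Nat) => fun (ρ : Nat) => χ) ((fun (η : Nat) => fun (δ : Nat) => elimNat (fun (u : Nat) => Nat) η (fun (ζ : Nat) => fun (y : Nat) => succ y) δ) 0 0) 1
  ~> (fun (χ : Nat) => (fun (ρ : Nat) => fun (η : Nat) => elimNat (fun (δ : Nat) => Nat) ρ (fun (u : Nat) => fun (ζ : Nat) => succ ζ) η) 0 0) 1
  ~> (fun (χ : Nat) => fun (ρ : Nat) => elimNat (fun (η : Nat) => Nat) χ (fun (δ : Nat) => fun (u : Nat) => succ u) ρ) 0 0
  ~> (fun (χ : Nat) => elimNat (fun (ρ : Nat) => Nat) 0 (fun (η : Nat) => fun (δ : Nat) => succ δ) χ) 0
  ~> elimNat (fun (χ : Nat) => Nat) 0 (fun (ρ : Nat) => fun (η : Nat) => succ η) 0
  ~> 0
inferred type:
  Nat


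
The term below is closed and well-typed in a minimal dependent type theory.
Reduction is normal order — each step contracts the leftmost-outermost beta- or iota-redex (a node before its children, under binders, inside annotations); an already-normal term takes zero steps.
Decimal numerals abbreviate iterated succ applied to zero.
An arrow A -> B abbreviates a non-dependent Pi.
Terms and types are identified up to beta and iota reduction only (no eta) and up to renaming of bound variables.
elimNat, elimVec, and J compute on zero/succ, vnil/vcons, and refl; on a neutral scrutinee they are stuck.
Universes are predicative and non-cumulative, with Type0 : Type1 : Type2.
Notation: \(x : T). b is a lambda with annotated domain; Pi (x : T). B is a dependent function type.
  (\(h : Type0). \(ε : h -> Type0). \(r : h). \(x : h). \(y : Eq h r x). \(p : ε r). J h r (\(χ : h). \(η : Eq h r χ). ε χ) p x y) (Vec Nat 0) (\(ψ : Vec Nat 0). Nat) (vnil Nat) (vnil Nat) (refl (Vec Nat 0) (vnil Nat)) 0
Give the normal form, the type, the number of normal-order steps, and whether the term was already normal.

reduced normal form:
  0
type:
  Nat
reduction steps (normal order): 7
started in normal form: no
first redex: a beta-redex


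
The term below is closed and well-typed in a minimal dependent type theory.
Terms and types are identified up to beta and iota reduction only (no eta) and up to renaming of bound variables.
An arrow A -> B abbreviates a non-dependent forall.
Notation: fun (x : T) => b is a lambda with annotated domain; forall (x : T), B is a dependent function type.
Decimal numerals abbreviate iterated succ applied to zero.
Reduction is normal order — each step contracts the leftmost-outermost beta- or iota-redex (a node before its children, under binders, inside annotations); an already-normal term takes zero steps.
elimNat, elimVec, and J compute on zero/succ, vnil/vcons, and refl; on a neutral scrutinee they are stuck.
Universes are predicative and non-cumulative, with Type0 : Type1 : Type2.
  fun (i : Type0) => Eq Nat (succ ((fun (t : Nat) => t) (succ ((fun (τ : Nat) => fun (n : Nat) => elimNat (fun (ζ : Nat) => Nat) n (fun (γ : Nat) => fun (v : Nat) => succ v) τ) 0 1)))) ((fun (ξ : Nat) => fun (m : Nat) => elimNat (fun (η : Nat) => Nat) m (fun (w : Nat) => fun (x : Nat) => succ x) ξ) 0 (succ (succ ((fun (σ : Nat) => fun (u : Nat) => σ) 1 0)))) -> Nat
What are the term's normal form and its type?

resulting normal form:
  fun (i : Type0) => Eq Nat 3 3 -> Nat
inferred type:
  Type0 -> Type0
observation: normalization takes exactly 9 steps under the normal-order strategy.


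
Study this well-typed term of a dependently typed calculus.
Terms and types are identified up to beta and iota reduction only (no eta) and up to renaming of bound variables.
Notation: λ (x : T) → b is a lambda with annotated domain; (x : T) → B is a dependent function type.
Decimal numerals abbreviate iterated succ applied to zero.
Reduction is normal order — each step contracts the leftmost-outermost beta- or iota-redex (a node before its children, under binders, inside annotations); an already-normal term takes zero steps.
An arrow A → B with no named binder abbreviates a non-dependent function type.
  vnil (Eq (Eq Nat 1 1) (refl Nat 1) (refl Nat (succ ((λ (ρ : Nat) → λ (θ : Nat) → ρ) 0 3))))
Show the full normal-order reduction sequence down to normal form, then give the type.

normal-order reduction sequence:
  vnil (Eq (Eq Nat 1 1) (refl Nat 1) (refl Nat (succ ((λ (ρ : Nat) → λ (θ : Nat) → ρ) 0 3))))
  ~> vnil (Eq (Eq Nat 1 1) (refl Nat 1) (refl Nat (succ ((λ (ρ : Nat) → 0) 3))))
  ~> vnil (Eq (Eq Nat 1 1) (refl Nat 1) (refl Nat 1))
type:
  Vec (Eq (Eq Nat 1 1) (refl Nat 1) (refl Nat 1)) 0


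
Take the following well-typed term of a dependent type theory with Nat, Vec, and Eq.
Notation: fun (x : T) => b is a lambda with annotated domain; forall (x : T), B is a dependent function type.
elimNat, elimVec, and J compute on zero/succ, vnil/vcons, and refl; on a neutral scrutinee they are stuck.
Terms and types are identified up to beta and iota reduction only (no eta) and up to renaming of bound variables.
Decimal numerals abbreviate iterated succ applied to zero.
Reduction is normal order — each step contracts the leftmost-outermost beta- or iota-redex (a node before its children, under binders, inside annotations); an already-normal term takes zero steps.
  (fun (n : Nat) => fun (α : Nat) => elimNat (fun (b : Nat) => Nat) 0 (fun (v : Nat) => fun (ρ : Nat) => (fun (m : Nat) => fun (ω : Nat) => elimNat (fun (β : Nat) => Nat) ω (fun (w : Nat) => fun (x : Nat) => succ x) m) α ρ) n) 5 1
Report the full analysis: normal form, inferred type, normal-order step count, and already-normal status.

reduced normal form:
  5
the term's type:
  Nat
normal-order step count: 48
started in normal form: no
first contracted redex: a beta-redex
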